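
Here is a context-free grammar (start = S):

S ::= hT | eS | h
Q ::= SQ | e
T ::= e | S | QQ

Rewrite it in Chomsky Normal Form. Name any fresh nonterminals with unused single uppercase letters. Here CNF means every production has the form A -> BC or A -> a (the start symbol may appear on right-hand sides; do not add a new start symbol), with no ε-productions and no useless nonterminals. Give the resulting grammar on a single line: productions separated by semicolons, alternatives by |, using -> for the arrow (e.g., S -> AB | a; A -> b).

No ε-productions.
After unit-elimination: S -> h | eS | hT; Q -> e | SQ; T -> e | h | QQ | eS | hT.
TERM: introduce A -> e, B -> h and substitute in every rule of length ≥2.

S -> h | AS | BT; A -> e; B -> h; Q -> e | SQ; T -> e | h | AS | BT | QQ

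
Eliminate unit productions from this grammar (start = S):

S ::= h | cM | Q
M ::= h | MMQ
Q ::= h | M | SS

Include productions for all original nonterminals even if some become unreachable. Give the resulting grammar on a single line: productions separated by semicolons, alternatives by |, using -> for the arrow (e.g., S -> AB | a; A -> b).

S -> h | SS | cM | MMQ; M -> h | MMQ; Q -> h | SS | MMQ

Unit productions: Q->M, S->Q.
Unit pairs (A ⇒* B via units): (Q,M), (S,M), (S,Q).
S: inherits non-unit rules of {M, Q, S} → MMQ | SS | cM | h.
M: inherits non-unit rules of {M} → MMQ | h.
Q: inherits non-unit rules of {M, Q} → MMQ | SS | h.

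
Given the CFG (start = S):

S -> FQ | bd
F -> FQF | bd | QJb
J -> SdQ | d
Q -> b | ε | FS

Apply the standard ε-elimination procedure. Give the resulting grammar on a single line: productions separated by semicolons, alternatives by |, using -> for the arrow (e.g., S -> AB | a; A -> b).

Nullable set: {Q}.
S -> FQ: Q nullable, giving F | FQ.
F -> FQF: Q nullable, giving FF | FQF.
F -> QJb: Q nullable, giving Jb | QJb.
J -> SdQ: Q nullable, giving Sd | SdQ.
Drop Q -> ε.
Unchanged (no nullable symbols): S -> bd; F -> bd; J -> d; Q -> FS; Q -> b.

S -> F | FQ | bd; F -> FF | Jb | bd | FQF | QJb; J -> d | Sd | SdQ; Q -> b | FS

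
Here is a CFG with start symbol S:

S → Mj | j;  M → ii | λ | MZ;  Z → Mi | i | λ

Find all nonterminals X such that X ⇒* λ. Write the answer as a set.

{M, Z}

Directly nullable (have an ε-rule): {M, Z}.
Not nullable: S — each has a terminal in every rule's right-hand side or depends on a non-nullable symbol.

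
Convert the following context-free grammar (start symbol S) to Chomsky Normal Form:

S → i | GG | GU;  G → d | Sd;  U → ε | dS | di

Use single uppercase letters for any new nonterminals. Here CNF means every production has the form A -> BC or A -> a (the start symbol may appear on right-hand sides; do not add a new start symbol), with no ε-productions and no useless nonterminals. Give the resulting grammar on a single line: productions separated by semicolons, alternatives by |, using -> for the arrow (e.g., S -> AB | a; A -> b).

Nullable: {U}; after ε-elimination: S -> G | i | GG | GU; G -> d | Sd; U -> dS | di.
After unit-elimination: S -> d | i | GG | GU | Sd; G -> d | Sd; U -> dS | di.
TERM: introduce A -> d, B -> i and substitute in every rule of length ≥2.

S -> d | i | GG | GU | SA; A -> d; B -> i; G -> d | SA; U -> AB | AS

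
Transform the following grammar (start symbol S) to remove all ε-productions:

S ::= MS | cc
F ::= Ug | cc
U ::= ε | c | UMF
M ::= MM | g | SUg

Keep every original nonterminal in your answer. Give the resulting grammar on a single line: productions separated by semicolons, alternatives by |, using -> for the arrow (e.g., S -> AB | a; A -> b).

S -> MS | cc; F -> g | Ug | cc; M -> g | MM | Sg | SUg; U -> c | MF | UMF

Nullable set: {U}.
F -> Ug: U nullable, giving Ug | g.
M -> SUg: U nullable, giving SUg | Sg.
Drop U -> ε.
U -> UMF: U nullable, giving MF | UMF.
Unchanged (no nullable symbols): S -> MS; S -> cc; F -> cc; M -> MM; M -> g; U -> c.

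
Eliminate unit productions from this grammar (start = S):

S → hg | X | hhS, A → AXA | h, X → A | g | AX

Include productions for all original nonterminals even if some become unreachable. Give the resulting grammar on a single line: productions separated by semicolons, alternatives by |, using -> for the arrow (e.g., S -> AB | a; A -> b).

Unit productions: S->X, X->A.
Unit pairs (A ⇒* B via units): (S,A), (S,X), (X,A).
S: inherits non-unit rules of {A, S, X} → AX | AXA | g | h | hg | hhS.
A: inherits non-unit rules of {A} → AXA | h.
X: inherits non-unit rules of {A, X} → AX | AXA | g | h.

S -> g | h | AX | hg | AXA | hhS; A -> h | AXA; X -> g | h | AX | AXA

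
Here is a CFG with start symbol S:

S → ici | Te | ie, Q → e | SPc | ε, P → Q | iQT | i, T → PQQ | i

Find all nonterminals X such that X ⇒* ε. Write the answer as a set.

{P, Q, T}

Directly nullable (have an ε-rule): {Q}.
P is nullable via P -> Q (every symbol on the right is already known nullable).
T is nullable via T -> PQQ (every symbol on the right is already known nullable).
Not nullable: S — each has a terminal in every rule's right-hand side or depends on a non-nullable symbol.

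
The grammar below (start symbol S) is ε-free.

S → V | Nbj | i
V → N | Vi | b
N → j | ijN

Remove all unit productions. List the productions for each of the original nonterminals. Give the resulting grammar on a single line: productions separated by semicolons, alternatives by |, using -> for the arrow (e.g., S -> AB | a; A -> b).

S -> b | i | j | Vi | Nbj | ijN; N -> j | ijN; V -> b | j | Vi | ijN

Unit productions: S->V, V->N.
Unit pairs (A ⇒* B via units): (S,N), (S,V), (V,N).
S: inherits non-unit rules of {N, S, V} → Nbj | Vi | b | i | ijN | j.
N: inherits non-unit rules of {N} → ijN | j.
V: inherits non-unit rules of {N, V} → Vi | b | ijN | j.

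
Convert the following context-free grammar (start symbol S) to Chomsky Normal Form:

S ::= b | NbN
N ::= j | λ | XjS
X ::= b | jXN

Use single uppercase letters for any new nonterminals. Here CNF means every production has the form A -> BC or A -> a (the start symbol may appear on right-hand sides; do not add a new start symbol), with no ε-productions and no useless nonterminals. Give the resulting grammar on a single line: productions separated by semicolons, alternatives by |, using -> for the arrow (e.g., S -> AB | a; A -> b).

S -> b | BN | NB | ND; A -> j; B -> b; C -> AS; D -> BN; E -> XN; N -> j | XC; X -> b | AE | AX

Nullable: {N}; after ε-elimination: S -> b | Nb | bN | NbN; N -> j | XjS; X -> b | jX | jXN.
No unit productions to eliminate.
TERM: introduce B -> b, A -> j and substitute in every rule of length ≥2.
BIN: N -> XAS becomes N -> XC, C -> AS; S -> NBN becomes S -> ND, D -> BN; X -> AXN becomes X -> AE, E -> XN.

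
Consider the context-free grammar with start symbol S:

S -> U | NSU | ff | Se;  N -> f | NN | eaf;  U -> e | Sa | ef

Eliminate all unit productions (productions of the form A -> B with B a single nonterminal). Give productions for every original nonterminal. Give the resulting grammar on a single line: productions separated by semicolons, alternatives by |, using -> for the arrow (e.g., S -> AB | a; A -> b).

Unit productions: S->U.
Unit pairs (A ⇒* B via units): (S,U).
S: inherits non-unit rules of {S, U} → NSU | Sa | Se | e | ef | ff.
N: inherits non-unit rules of {N} → NN | eaf | f.
U: inherits non-unit rules of {U} → Sa | e | ef.

S -> e | Sa | Se | ef | ff | NSU; N -> f | NN | eaf; U -> e | Sa | ef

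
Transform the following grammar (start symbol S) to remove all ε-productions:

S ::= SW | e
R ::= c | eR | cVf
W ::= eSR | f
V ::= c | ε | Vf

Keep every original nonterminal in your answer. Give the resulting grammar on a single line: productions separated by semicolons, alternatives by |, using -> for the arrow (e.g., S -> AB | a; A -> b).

S -> e | SW; R -> c | cf | eR | cVf; V -> c | f | Vf; W -> f | eSR

Nullable set: {V}.
R -> cVf: V nullable, giving cVf | cf.
Drop V -> ε.
V -> Vf: V nullable, giving Vf | f.
Unchanged (no nullable symbols): S -> SW; S -> e; R -> c; R -> eR; V -> c; W -> eSR; W -> f.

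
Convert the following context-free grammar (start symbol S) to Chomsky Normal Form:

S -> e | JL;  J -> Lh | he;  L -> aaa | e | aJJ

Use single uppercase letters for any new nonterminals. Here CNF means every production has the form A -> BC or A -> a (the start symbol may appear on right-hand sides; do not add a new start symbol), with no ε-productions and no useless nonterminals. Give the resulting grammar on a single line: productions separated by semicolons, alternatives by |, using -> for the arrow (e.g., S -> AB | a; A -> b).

No ε-productions.
No unit productions to eliminate.
TERM: introduce C -> a, B -> e, A -> h and substitute in every rule of length ≥2.
BIN: L -> CCC becomes L -> CD, D -> CC; L -> CJJ becomes L -> CE, E -> JJ.

S -> e | JL; A -> h; B -> e; C -> a; D -> CC; E -> JJ; J -> AB | LA; L -> e | CD | CE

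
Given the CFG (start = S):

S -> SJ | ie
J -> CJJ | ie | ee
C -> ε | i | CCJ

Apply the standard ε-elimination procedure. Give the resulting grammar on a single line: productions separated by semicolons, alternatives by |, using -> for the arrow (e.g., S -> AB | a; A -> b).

S -> SJ | ie; C -> J | i | CJ | CCJ; J -> JJ | ee | ie | CJJ

Nullable set: {C}.
Drop C -> ε.
C -> CCJ: C, C nullable, giving CCJ | CJ | J.
J -> CJJ: C nullable, giving CJJ | JJ.
Unchanged (no nullable symbols): S -> SJ; S -> ie; C -> i; J -> ee; J -> ie.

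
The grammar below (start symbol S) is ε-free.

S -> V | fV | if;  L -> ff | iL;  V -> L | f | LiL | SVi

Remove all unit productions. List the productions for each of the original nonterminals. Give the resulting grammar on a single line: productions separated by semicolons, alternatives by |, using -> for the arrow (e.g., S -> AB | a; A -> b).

S -> f | fV | ff | iL | if | LiL | SVi; L -> ff | iL; V -> f | ff | iL | LiL | SVi

Unit productions: S->V, V->L.
Unit pairs (A ⇒* B via units): (S,L), (S,V), (V,L).
S: inherits non-unit rules of {L, S, V} → LiL | SVi | f | fV | ff | iL | if.
L: inherits non-unit rules of {L} → ff | iL.
V: inherits non-unit rules of {L, V} → LiL | SVi | f | ff | iL.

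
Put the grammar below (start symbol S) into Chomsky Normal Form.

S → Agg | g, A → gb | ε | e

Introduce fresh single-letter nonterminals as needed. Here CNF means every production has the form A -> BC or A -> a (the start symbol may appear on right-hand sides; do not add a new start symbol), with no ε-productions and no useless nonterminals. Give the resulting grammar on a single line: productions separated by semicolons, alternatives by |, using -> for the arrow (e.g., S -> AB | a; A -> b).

S -> g | AD | BB; A -> e | BC; B -> g; C -> b; D -> BB

Nullable: {A}; after ε-elimination: S -> g | gg | Agg; A -> e | gb.
No unit productions to eliminate.
TERM: introduce C -> b, B -> g and substitute in every rule of length ≥2.
BIN: S -> ABB becomes S -> AD, D -> BB.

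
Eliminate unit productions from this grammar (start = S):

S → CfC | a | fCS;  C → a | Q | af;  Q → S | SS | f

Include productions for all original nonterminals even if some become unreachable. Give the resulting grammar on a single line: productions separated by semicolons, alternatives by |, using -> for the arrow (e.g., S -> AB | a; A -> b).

Unit productions: C->Q, Q->S.
Unit pairs (A ⇒* B via units): (C,Q), (C,S), (Q,S).
S: inherits non-unit rules of {S} → CfC | a | fCS.
C: inherits non-unit rules of {C, Q, S} → CfC | SS | a | af | f | fCS.
Q: inherits non-unit rules of {Q, S} → CfC | SS | a | f | fCS.

S -> a | CfC | fCS; C -> a | f | SS | af | CfC | fCS; Q -> a | f | SS | CfC | fCS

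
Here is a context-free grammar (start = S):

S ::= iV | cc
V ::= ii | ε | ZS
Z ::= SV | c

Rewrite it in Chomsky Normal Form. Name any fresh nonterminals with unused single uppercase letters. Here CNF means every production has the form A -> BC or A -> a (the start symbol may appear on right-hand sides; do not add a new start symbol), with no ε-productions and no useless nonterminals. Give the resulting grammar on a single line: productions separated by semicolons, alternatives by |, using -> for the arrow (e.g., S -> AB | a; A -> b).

S -> i | AA | BV; A -> c; B -> i; V -> BB | ZS; Z -> c | i | AA | BV | SV

Nullable: {V}; after ε-elimination: S -> i | cc | iV; V -> ZS | ii; Z -> S | c | SV.
After unit-elimination: S -> i | cc | iV; V -> ZS | ii; Z -> c | i | SV | cc | iV.
TERM: introduce A -> c, B -> i and substitute in every rule of length ≥2.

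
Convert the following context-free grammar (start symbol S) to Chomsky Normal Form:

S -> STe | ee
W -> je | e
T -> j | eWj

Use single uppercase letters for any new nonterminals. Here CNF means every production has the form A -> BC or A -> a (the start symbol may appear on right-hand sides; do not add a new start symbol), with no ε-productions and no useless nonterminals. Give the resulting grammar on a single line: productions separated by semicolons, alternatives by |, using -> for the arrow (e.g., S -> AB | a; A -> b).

No ε-productions.
No unit productions to eliminate.
TERM: introduce A -> e, B -> j and substitute in every rule of length ≥2.
BIN: S -> STA becomes S -> SC, C -> TA; T -> AWB becomes T -> AD, D -> WB.

S -> AA | SC; A -> e; B -> j; C -> TA; D -> WB; T -> j | AD; W -> e | BA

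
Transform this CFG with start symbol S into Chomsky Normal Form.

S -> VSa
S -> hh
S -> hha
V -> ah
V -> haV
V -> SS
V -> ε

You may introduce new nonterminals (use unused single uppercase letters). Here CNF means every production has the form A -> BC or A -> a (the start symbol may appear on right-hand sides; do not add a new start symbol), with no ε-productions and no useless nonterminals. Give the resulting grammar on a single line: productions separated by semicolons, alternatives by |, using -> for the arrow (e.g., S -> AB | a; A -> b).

Nullable: {V}; after ε-elimination: S -> Sa | hh | VSa | hha; V -> SS | ah | ha | haV.
No unit productions to eliminate.
TERM: introduce A -> a, B -> h and substitute in every rule of length ≥2.
BIN: S -> BBA becomes S -> BC, C -> BA; S -> VSA becomes S -> VD, D -> SA; V -> BAV becomes V -> BE, E -> AV.

S -> BB | BC | SA | VD; A -> a; B -> h; C -> BA; D -> SA; E -> AV; V -> AB | BA | BE | SS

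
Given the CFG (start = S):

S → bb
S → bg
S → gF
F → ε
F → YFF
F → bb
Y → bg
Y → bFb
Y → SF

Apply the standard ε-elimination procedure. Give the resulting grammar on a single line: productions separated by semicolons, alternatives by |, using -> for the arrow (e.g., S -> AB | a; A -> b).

Nullable set: {F}.
S -> gF: F nullable, giving g | gF.
Drop F -> ε.
F -> YFF: F, F nullable, giving Y | YF | YFF.
Y -> SF: F nullable, giving S | SF.
Y -> bFb: F nullable, giving bFb | bb.
Unchanged (no nullable symbols): S -> bb; S -> bg; F -> bb; Y -> bg.

S -> g | bb | bg | gF; F -> Y | YF | bb | YFF; Y -> S | SF | bb | bg | bFb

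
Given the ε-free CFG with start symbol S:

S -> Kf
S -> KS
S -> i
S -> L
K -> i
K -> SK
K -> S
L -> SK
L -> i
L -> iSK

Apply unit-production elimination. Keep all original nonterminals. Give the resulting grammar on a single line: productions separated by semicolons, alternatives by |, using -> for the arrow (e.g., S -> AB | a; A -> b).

S -> i | KS | Kf | SK | iSK; K -> i | KS | Kf | SK | iSK; L -> i | SK | iSK

Unit productions: K->S, S->L.
Unit pairs (A ⇒* B via units): (K,L), (K,S), (S,L).
S: inherits non-unit rules of {L, S} → KS | Kf | SK | i | iSK.
K: inherits non-unit rules of {K, L, S} → KS | Kf | SK | i | iSK.
L: inherits non-unit rules of {L} → SK | i | iSK.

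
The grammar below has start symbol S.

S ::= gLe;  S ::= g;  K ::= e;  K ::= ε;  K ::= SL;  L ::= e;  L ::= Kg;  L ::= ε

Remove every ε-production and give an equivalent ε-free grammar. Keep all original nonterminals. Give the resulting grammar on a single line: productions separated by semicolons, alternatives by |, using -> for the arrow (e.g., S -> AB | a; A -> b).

Nullable set: {K, L}.
S -> gLe: L nullable, giving gLe | ge.
Drop K -> ε.
K -> SL: L nullable, giving S | SL.
Drop L -> ε.
L -> Kg: K nullable, giving Kg | g.
Unchanged (no nullable symbols): S -> g; K -> e; L -> e.

S -> g | ge | gLe; K -> S | e | SL; L -> e | g | Kg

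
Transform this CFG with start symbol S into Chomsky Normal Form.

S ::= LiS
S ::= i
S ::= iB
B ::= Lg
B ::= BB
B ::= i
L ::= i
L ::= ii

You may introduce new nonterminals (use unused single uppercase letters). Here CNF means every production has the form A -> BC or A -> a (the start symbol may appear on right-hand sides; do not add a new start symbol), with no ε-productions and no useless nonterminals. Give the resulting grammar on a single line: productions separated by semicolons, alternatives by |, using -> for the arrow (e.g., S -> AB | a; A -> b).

S -> i | CB | LD; A -> g; B -> i | BB | LA; C -> i; D -> CS; L -> i | CC

No ε-productions.
No unit productions to eliminate.
TERM: introduce A -> g, C -> i and substitute in every rule of length ≥2.
BIN: S -> LCS becomes S -> LD, D -> CS.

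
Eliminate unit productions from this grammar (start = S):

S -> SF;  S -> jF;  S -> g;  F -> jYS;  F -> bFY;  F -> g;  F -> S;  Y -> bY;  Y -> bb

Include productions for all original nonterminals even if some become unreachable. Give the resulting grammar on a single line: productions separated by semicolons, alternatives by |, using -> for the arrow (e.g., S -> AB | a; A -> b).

Unit productions: F->S.
Unit pairs (A ⇒* B via units): (F,S).
S: inherits non-unit rules of {S} → SF | g | jF.
F: inherits non-unit rules of {F, S} → SF | bFY | g | jF | jYS.
Y: inherits non-unit rules of {Y} → bY | bb.

S -> g | SF | jF; F -> g | SF | jF | bFY | jYS; Y -> bY | bb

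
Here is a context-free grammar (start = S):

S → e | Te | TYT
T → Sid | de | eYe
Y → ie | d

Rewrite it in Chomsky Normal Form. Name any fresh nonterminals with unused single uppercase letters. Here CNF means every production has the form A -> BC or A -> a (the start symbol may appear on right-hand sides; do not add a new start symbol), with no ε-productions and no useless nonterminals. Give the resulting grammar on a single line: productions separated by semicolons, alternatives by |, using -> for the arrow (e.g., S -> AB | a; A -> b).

No ε-productions.
No unit productions to eliminate.
TERM: introduce C -> d, A -> e, B -> i and substitute in every rule of length ≥2.
BIN: S -> TYT becomes S -> TD, D -> YT; T -> AYA becomes T -> AE, E -> YA; T -> SBC becomes T -> SF, F -> BC.

S -> e | TA | TD; A -> e; B -> i; C -> d; D -> YT; E -> YA; F -> BC; T -> AE | CA | SF; Y -> d | BA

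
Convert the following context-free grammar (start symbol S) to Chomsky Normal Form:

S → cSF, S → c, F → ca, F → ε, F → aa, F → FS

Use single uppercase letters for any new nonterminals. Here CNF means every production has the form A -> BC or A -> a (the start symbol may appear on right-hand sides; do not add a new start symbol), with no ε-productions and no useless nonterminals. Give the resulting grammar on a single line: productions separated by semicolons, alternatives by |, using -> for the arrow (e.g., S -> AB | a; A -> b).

S -> c | BD | BS; A -> a; B -> c; C -> SF; D -> SF; F -> c | AA | BA | BC | BS | FS

Nullable: {F}; after ε-elimination: S -> c | cS | cSF; F -> S | FS | aa | ca.
After unit-elimination: S -> c | cS | cSF; F -> c | FS | aa | cS | ca | cSF.
TERM: introduce A -> a, B -> c and substitute in every rule of length ≥2.
BIN: F -> BSF becomes F -> BC, C -> SF; S -> BSF becomes S -> BD, D -> SF.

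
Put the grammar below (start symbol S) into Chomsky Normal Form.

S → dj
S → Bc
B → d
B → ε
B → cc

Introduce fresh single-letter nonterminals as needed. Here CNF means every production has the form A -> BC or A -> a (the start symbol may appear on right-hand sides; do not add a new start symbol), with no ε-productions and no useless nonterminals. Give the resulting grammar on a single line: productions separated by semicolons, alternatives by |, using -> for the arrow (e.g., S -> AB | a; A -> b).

Nullable: {B}; after ε-elimination: S -> c | Bc | dj; B -> d | cc.
No unit productions to eliminate.
TERM: introduce A -> c, C -> d, D -> j and substitute in every rule of length ≥2.

S -> c | BA | CD; A -> c; B -> d | AA; C -> d; D -> j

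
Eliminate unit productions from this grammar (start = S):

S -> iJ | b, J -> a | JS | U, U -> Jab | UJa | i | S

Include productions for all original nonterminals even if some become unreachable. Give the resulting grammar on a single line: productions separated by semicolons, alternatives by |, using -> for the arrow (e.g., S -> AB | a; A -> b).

Unit productions: J->U, U->S.
Unit pairs (A ⇒* B via units): (J,S), (J,U), (U,S).
S: inherits non-unit rules of {S} → b | iJ.
J: inherits non-unit rules of {J, S, U} → JS | Jab | UJa | a | b | i | iJ.
U: inherits non-unit rules of {S, U} → Jab | UJa | b | i | iJ.

S -> b | iJ; J -> a | b | i | JS | iJ | Jab | UJa; U -> b | i | iJ | Jab | UJa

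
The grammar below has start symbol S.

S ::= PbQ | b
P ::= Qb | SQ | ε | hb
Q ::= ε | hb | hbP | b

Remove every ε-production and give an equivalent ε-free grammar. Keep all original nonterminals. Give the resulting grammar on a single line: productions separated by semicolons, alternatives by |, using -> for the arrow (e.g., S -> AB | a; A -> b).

S -> b | Pb | bQ | PbQ; P -> S | b | Qb | SQ | hb; Q -> b | hb | hbP

Nullable set: {P, Q}.
S -> PbQ: P, Q nullable, giving Pb | PbQ | b | bQ.
Drop P -> ε.
P -> Qb: Q nullable, giving Qb | b.
P -> SQ: Q nullable, giving S | SQ.
Drop Q -> ε.
Q -> hbP: P nullable, giving hb | hbP.
Unchanged (no nullable symbols): S -> b; P -> hb; Q -> b; Q -> hb.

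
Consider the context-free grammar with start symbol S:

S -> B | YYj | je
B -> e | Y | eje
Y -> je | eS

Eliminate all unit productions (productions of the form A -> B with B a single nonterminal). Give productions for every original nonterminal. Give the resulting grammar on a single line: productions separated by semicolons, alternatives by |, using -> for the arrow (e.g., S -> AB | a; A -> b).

Unit productions: B->Y, S->B.
Unit pairs (A ⇒* B via units): (B,Y), (S,B), (S,Y).
S: inherits non-unit rules of {B, S, Y} → YYj | e | eS | eje | je.
B: inherits non-unit rules of {B, Y} → e | eS | eje | je.
Y: inherits non-unit rules of {Y} → eS | je.

S -> e | eS | je | YYj | eje; B -> e | eS | je | eje; Y -> eS | je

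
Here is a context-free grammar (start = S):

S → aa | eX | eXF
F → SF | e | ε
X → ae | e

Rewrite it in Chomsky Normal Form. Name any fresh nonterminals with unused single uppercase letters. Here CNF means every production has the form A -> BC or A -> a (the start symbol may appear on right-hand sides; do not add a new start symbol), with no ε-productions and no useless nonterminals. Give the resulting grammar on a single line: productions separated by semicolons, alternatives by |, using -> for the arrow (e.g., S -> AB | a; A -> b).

S -> AA | BD | BX; A -> a; B -> e; C -> XF; D -> XF; F -> e | AA | BC | BX | SF; X -> e | AB

Nullable: {F}; after ε-elimination: S -> aa | eX | eXF; F -> S | e | SF; X -> e | ae.
After unit-elimination: S -> aa | eX | eXF; F -> e | SF | aa | eX | eXF; X -> e | ae.
TERM: introduce A -> a, B -> e and substitute in every rule of length ≥2.
BIN: F -> BXF becomes F -> BC, C -> XF; S -> BXF becomes S -> BD, D -> XF.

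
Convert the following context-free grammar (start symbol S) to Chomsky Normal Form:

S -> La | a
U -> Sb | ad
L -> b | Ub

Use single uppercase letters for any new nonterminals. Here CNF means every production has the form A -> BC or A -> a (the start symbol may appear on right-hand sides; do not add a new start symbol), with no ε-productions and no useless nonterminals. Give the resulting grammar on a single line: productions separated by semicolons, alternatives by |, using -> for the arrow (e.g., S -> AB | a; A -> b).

No ε-productions.
No unit productions to eliminate.
TERM: introduce B -> a, A -> b, C -> d and substitute in every rule of length ≥2.

S -> a | LB; A -> b; B -> a; C -> d; L -> b | UA; U -> BC | SA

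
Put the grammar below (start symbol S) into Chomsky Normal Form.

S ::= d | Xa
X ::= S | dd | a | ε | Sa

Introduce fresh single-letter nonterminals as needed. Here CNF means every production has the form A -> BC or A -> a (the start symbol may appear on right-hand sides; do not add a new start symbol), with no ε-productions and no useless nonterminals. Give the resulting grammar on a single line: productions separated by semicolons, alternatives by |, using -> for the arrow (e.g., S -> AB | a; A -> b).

Nullable: {X}; after ε-elimination: S -> a | d | Xa; X -> S | a | Sa | dd.
After unit-elimination: S -> a | d | Xa; X -> a | d | Sa | Xa | dd.
TERM: introduce A -> a, B -> d and substitute in every rule of length ≥2.

S -> a | d | XA; A -> a; B -> d; X -> a | d | BB | SA | XA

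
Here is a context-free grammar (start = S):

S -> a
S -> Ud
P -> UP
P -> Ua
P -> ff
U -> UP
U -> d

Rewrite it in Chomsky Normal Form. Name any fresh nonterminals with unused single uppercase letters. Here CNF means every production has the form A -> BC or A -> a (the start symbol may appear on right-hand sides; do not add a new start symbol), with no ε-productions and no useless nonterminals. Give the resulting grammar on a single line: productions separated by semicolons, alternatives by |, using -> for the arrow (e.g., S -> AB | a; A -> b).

S -> a | UC; A -> a; B -> f; C -> d; P -> BB | UA | UP; U -> d | UP

No ε-productions.
No unit productions to eliminate.
TERM: introduce A -> a, C -> d, B -> f and substitute in every rule of length ≥2.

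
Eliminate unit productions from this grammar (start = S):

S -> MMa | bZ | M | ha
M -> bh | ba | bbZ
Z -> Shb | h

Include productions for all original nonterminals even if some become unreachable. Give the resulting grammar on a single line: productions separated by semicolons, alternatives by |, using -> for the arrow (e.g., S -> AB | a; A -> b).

Unit productions: S->M.
Unit pairs (A ⇒* B via units): (S,M).
S: inherits non-unit rules of {M, S} → MMa | bZ | ba | bbZ | bh | ha.
M: inherits non-unit rules of {M} → ba | bbZ | bh.
Z: inherits non-unit rules of {Z} → Shb | h.

S -> bZ | ba | bh | ha | MMa | bbZ; M -> ba | bh | bbZ; Z -> h | Shb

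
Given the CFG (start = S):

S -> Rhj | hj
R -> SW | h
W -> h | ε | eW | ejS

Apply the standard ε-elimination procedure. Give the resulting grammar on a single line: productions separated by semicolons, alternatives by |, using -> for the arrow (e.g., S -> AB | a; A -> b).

Nullable set: {W}.
R -> SW: W nullable, giving S | SW.
Drop W -> ε.
W -> eW: W nullable, giving e | eW.
Unchanged (no nullable symbols): S -> Rhj; S -> hj; R -> h; W -> ejS; W -> h.

S -> hj | Rhj; R -> S | h | SW; W -> e | h | eW | ejS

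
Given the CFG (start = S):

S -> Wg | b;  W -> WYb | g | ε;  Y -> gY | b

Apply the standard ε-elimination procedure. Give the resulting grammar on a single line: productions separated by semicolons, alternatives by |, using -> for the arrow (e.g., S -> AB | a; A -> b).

S -> b | g | Wg; W -> g | Yb | WYb; Y -> b | gY

Nullable set: {W}.
S -> Wg: W nullable, giving Wg | g.
Drop W -> ε.
W -> WYb: W nullable, giving WYb | Yb.
Unchanged (no nullable symbols): S -> b; W -> g; Y -> b; Y -> gY.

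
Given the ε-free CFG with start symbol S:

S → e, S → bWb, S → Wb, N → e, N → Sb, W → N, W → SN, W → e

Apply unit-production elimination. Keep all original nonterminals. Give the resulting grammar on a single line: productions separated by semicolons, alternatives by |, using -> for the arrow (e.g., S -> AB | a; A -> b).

Unit productions: W->N.
Unit pairs (A ⇒* B via units): (W,N).
S: inherits non-unit rules of {S} → Wb | bWb | e.
N: inherits non-unit rules of {N} → Sb | e.
W: inherits non-unit rules of {N, W} → SN | Sb | e.

S -> e | Wb | bWb; N -> e | Sb; W -> e | SN | Sb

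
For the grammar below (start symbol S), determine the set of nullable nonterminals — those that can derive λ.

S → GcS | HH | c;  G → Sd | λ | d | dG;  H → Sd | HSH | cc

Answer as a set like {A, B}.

{G}

Directly nullable (have an ε-rule): {G}.
Not nullable: H, S — each has a terminal in every rule's right-hand side or depends on a non-nullable symbol.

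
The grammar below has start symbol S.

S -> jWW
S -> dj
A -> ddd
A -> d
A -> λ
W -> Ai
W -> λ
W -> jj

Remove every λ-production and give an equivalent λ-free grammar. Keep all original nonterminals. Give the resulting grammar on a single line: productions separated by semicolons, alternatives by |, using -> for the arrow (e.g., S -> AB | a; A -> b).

S -> j | dj | jW | jWW; A -> d | ddd; W -> i | Ai | jj

Nullable set: {A, W}.
S -> jWW: W, W nullable, giving j | jW | jWW.
Drop A -> λ.
Drop W -> λ.
W -> Ai: A nullable, giving Ai | i.
Unchanged (no nullable symbols): S -> dj; A -> d; A -> ddd; W -> jj.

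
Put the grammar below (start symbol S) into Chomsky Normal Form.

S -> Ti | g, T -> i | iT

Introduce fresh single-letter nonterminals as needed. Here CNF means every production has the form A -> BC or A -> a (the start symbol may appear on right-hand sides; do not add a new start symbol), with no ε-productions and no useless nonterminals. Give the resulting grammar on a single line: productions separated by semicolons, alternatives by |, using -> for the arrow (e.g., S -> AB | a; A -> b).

S -> g | TA; A -> i; T -> i | AT

No ε-productions.
No unit productions to eliminate.
TERM: introduce A -> i and substitute in every rule of length ≥2.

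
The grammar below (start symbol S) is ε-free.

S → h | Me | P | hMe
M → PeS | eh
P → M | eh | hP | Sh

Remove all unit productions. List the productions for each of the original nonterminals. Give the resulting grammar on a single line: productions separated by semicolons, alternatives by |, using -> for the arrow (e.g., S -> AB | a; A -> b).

S -> h | Me | Sh | eh | hP | PeS | hMe; M -> eh | PeS; P -> Sh | eh | hP | PeS

Unit productions: P->M, S->P.
Unit pairs (A ⇒* B via units): (P,M), (S,M), (S,P).
S: inherits non-unit rules of {M, P, S} → Me | PeS | Sh | eh | h | hMe | hP.
M: inherits non-unit rules of {M} → PeS | eh.
P: inherits non-unit rules of {M, P} → PeS | Sh | eh | hP.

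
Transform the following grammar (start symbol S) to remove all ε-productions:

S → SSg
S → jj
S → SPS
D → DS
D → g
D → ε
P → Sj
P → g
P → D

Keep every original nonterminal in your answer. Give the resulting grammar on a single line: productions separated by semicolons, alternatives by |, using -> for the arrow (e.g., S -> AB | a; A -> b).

S -> SS | jj | SPS | SSg; D -> S | g | DS; P -> D | g | Sj

Nullable set: {D, P}.
S -> SPS: P nullable, giving SPS | SS.
Drop D -> ε.
D -> DS: D nullable, giving DS | S.
P -> D: D nullable, giving D.
Unchanged (no nullable symbols): S -> SSg; S -> jj; D -> g; P -> Sj; P -> g.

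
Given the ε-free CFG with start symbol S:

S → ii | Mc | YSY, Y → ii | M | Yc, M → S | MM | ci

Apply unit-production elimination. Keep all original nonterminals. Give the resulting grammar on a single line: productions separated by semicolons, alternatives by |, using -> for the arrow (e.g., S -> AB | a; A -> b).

Unit productions: M->S, Y->M.
Unit pairs (A ⇒* B via units): (M,S), (Y,M), (Y,S).
S: inherits non-unit rules of {S} → Mc | YSY | ii.
M: inherits non-unit rules of {M, S} → MM | Mc | YSY | ci | ii.
Y: inherits non-unit rules of {M, S, Y} → MM | Mc | YSY | Yc | ci | ii.

S -> Mc | ii | YSY; M -> MM | Mc | ci | ii | YSY; Y -> MM | Mc | Yc | ci | ii | YSY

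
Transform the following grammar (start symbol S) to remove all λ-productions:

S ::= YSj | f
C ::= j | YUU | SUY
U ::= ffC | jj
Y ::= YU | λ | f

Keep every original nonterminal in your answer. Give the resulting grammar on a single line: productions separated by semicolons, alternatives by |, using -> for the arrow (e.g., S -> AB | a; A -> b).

S -> f | Sj | YSj; C -> j | SU | UU | SUY | YUU; U -> jj | ffC; Y -> U | f | YU

Nullable set: {Y}.
S -> YSj: Y nullable, giving Sj | YSj.
C -> SUY: Y nullable, giving SU | SUY.
C -> YUU: Y nullable, giving UU | YUU.
Drop Y -> λ.
Y -> YU: Y nullable, giving U | YU.
Unchanged (no nullable symbols): S -> f; C -> j; U -> ffC; U -> jj; Y -> f.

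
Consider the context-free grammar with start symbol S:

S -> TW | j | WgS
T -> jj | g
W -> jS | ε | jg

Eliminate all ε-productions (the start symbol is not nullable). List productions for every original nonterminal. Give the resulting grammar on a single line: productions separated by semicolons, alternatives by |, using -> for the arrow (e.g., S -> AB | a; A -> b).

Nullable set: {W}.
S -> TW: W nullable, giving T | TW.
S -> WgS: W nullable, giving WgS | gS.
Drop W -> ε.
Unchanged (no nullable symbols): S -> j; T -> g; T -> jj; W -> jS; W -> jg.

S -> T | j | TW | gS | WgS; T -> g | jj; W -> jS | jg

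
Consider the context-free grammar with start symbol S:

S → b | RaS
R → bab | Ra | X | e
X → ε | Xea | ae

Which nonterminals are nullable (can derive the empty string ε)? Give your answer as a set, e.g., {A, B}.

Directly nullable (have an ε-rule): {X}.
R is nullable via R -> X (every symbol on the right is already known nullable).
Not nullable: S — each has a terminal in every rule's right-hand side or depends on a non-nullable symbol.

{R, X}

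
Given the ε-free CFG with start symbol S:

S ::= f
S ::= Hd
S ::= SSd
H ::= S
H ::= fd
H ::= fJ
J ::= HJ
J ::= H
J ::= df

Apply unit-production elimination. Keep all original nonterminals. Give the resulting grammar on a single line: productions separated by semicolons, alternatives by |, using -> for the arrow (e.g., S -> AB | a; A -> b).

S -> f | Hd | SSd; H -> f | Hd | fJ | fd | SSd; J -> f | HJ | Hd | df | fJ | fd | SSd

Unit productions: H->S, J->H.
Unit pairs (A ⇒* B via units): (H,S), (J,H), (J,S).
S: inherits non-unit rules of {S} → Hd | SSd | f.
H: inherits non-unit rules of {H, S} → Hd | SSd | f | fJ | fd.
J: inherits non-unit rules of {H, J, S} → HJ | Hd | SSd | df | f | fJ | fd.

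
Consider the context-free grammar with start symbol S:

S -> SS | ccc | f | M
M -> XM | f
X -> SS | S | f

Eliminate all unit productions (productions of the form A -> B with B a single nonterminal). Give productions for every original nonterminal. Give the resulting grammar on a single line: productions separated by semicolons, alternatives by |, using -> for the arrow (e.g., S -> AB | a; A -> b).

S -> f | SS | XM | ccc; M -> f | XM; X -> f | SS | XM | ccc

Unit productions: S->M, X->S.
Unit pairs (A ⇒* B via units): (S,M), (X,M), (X,S).
S: inherits non-unit rules of {M, S} → SS | XM | ccc | f.
M: inherits non-unit rules of {M} → XM | f.
X: inherits non-unit rules of {M, S, X} → SS | XM | ccc | f.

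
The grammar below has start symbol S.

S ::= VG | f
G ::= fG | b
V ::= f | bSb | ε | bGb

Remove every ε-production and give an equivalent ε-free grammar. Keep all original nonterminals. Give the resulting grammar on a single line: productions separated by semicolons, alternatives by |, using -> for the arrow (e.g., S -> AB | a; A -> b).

Nullable set: {V}.
S -> VG: V nullable, giving G | VG.
Drop V -> ε.
Unchanged (no nullable symbols): S -> f; G -> b; G -> fG; V -> bGb; V -> bSb; V -> f.

S -> G | f | VG; G -> b | fG; V -> f | bGb | bSb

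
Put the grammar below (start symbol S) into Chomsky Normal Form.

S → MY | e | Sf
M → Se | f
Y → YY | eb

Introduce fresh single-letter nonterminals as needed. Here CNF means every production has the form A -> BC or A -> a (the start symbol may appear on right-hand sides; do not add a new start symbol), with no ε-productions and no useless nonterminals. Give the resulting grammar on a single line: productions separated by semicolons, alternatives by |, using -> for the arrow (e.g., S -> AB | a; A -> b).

S -> e | MY | SB; A -> e; B -> f; C -> b; M -> f | SA; Y -> AC | YY

No ε-productions.
No unit productions to eliminate.
TERM: introduce C -> b, A -> e, B -> f and substitute in every rule of length ≥2.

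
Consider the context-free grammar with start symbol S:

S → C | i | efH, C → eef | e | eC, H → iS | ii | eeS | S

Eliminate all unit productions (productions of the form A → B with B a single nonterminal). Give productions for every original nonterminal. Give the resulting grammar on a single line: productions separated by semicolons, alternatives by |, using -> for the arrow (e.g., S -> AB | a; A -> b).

S -> e | i | eC | eef | efH; C -> e | eC | eef; H -> e | i | eC | iS | ii | eeS | eef | efH

Unit productions: H->S, S->C.
Unit pairs (A ⇒* B via units): (H,C), (H,S), (S,C).
S: inherits non-unit rules of {C, S} → e | eC | eef | efH | i.
C: inherits non-unit rules of {C} → e | eC | eef.
H: inherits non-unit rules of {C, H, S} → e | eC | eeS | eef | efH | i | iS | ii.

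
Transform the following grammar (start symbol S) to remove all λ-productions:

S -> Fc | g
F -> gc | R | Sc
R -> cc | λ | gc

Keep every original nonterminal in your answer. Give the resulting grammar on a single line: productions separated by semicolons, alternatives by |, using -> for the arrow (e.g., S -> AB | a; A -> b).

S -> c | g | Fc; F -> R | Sc | gc; R -> cc | gc

Nullable set: {F, R}.
S -> Fc: F nullable, giving Fc | c.
F -> R: R nullable, giving R.
Drop R -> λ.
Unchanged (no nullable symbols): S -> g; F -> Sc; F -> gc; R -> cc; R -> gc.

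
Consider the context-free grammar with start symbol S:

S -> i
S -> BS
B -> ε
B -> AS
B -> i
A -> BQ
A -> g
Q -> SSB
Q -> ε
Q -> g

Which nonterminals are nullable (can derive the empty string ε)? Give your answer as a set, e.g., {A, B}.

Directly nullable (have an ε-rule): {B, Q}.
A is nullable via A -> BQ (every symbol on the right is already known nullable).
Not nullable: S — each has a terminal in every rule's right-hand side or depends on a non-nullable symbol.

{A, B, Q}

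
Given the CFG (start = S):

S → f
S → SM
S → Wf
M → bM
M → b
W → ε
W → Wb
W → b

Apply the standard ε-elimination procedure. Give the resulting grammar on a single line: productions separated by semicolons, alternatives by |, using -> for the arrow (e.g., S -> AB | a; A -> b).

S -> f | SM | Wf; M -> b | bM; W -> b | Wb

Nullable set: {W}.
S -> Wf: W nullable, giving Wf | f.
Drop W -> ε.
W -> Wb: W nullable, giving Wb | b.
Unchanged (no nullable symbols): S -> SM; S -> f; M -> b; M -> bM; W -> b.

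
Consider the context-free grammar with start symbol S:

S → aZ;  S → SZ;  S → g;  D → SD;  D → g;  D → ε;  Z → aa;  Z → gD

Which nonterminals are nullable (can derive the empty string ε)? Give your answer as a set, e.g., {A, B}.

{D}

Directly nullable (have an ε-rule): {D}.
Not nullable: S, Z — each has a terminal in every rule's right-hand side or depends on a non-nullable symbol.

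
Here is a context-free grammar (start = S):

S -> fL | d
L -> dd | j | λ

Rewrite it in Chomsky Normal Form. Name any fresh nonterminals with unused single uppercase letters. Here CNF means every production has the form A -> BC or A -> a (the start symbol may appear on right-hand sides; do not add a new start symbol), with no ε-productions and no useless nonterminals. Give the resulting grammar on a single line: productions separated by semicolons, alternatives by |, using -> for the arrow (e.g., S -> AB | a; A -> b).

Nullable: {L}; after ε-elimination: S -> d | f | fL; L -> j | dd.
No unit productions to eliminate.
TERM: introduce A -> d, B -> f and substitute in every rule of length ≥2.

S -> d | f | BL; A -> d; B -> f; L -> j | AA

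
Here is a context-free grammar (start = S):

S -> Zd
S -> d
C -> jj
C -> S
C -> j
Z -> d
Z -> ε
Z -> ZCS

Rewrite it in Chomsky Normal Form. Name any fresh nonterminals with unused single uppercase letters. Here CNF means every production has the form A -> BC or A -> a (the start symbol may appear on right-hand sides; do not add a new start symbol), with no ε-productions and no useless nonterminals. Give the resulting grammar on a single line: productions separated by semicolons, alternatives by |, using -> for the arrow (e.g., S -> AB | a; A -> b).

S -> d | ZA; A -> d; B -> j; C -> d | j | BB | ZA; D -> CS; Z -> d | CS | ZD

Nullable: {Z}; after ε-elimination: S -> d | Zd; C -> S | j | jj; Z -> d | CS | ZCS.
After unit-elimination: S -> d | Zd; C -> d | j | Zd | jj; Z -> d | CS | ZCS.
TERM: introduce A -> d, B -> j and substitute in every rule of length ≥2.
BIN: Z -> ZCS becomes Z -> ZD, D -> CS.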